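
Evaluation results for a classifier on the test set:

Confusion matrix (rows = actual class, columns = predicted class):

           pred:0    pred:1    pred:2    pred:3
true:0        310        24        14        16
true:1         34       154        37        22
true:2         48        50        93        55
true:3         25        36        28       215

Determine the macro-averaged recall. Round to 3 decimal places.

Per-class recall (TP/(TP+FN)):
  0: TP=310, FN=24+14+16=54 → 310/364 = 0.8516
  1: TP=154, FN=34+37+22=93 → 154/247 = 0.6235
  2: TP=93, FN=48+50+55=153 → 93/246 = 0.3780
  3: TP=215, FN=25+36+28=89 → 215/304 = 0.7072
Macro-recall = mean = (0.8516 + 0.6235 + 0.3780 + 0.7072) / 4 = 0.640

0.640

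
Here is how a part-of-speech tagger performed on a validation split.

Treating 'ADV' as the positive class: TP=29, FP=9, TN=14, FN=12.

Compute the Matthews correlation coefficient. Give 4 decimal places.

0.3087

MCC = (TP·TN − FP·FN) / √((TP+FP)(TP+FN)(TN+FP)(TN+FN))
Numerator = 29·14 − 9·12 = 298
Denominator = √(38·41·23·26) = √931684 = 965.2378
MCC = 298 / 965.2378 = 0.3087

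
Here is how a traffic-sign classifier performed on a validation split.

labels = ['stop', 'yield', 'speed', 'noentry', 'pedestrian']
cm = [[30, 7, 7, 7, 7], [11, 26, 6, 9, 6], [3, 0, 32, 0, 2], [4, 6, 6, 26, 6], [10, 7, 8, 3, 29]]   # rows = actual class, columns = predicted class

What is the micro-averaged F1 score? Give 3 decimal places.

0.554

Micro-averaging pools counts across classes: ΣTP=143, ΣFP=115, ΣFN=115.
Micro-F1 score = 2·TP/(2·TP+FP+FN) on pooled counts = 0.554 (equals overall accuracy in single-label multiclass).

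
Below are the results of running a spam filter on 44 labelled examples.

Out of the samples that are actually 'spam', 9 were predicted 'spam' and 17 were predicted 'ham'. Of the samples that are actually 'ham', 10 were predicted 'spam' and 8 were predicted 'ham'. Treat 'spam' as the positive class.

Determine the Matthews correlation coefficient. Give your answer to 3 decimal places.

MCC = (TP·TN − FP·FN) / √((TP+FP)(TP+FN)(TN+FP)(TN+FN))
Numerator = 9·8 − 10·17 = -98
Denominator = √(19·26·18·25) = √222300 = 471.4870
MCC = -98 / 471.4870 = -0.208

-0.208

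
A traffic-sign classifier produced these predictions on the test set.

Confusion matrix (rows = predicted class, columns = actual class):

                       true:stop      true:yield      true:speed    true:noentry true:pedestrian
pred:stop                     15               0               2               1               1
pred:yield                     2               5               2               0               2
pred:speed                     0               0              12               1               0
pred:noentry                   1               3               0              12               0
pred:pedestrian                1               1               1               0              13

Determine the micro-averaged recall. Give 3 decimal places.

Micro-averaging pools counts across classes: ΣTP=57, ΣFP=18, ΣFN=18.
Micro-recall = TP/(TP+FN) on pooled counts = 0.760 (equals overall accuracy in single-label multiclass).

0.760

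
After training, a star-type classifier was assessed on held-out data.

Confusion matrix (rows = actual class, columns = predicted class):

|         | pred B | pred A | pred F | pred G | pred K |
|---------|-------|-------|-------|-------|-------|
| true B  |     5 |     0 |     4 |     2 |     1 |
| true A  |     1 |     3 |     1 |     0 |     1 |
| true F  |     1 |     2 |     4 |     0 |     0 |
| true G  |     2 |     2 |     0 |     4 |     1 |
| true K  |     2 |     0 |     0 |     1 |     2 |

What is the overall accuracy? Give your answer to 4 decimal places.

Accuracy = trace / total = (5+3+4+4+2=18) / 39 = 18/39 = 0.4615

0.4615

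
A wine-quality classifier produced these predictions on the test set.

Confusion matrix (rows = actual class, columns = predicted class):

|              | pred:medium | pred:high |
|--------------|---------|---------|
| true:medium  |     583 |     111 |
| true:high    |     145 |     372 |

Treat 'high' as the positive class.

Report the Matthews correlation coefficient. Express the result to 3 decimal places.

MCC = (TP·TN − FP·FN) / √((TP+FP)(TP+FN)(TN+FP)(TN+FN))
Numerator = 372·583 − 111·145 = 200781
Denominator = √(483·517·694·728) = √126161987952 = 355192.8884
MCC = 200781 / 355192.8884 = 0.565

0.565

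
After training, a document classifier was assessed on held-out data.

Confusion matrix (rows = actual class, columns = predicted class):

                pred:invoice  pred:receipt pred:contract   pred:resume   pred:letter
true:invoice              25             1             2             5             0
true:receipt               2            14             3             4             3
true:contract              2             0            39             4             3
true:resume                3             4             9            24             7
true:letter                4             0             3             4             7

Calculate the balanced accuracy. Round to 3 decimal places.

0.602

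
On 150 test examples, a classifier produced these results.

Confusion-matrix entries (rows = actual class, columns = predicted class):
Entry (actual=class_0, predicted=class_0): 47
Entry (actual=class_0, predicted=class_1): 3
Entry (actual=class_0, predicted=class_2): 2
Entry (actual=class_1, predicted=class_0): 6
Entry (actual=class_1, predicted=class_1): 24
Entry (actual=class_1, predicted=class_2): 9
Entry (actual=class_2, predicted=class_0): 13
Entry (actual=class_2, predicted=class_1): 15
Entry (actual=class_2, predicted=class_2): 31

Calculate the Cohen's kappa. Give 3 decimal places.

0.518

Observed agreement pₒ = trace/N = 102/150 = 0.6800
Expected agreement pₑ = Σ (rowᵢ·colᵢ)/N² = (52·66 + 39·42 + 59·42)/150² = 0.3355
κ = (pₒ − pₑ)/(1 − pₑ) = (0.6800 − 0.3355)/(1 − 0.3355) = 0.518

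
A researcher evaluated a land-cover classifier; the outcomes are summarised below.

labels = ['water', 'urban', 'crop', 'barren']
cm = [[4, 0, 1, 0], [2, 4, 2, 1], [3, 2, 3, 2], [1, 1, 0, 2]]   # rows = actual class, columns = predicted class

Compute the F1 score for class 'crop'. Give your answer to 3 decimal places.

0.375

Take TP from the diagonal, FP from the rest of the 'crop' prediction marginal, FN from the rest of the 'crop' actual marginal.
F1 score = 2·TP/(2·TP+FP+FN).
crop: TP=3, FP=1+2+0=3, FN=3+2+2=7 → 6/16 = 0.3750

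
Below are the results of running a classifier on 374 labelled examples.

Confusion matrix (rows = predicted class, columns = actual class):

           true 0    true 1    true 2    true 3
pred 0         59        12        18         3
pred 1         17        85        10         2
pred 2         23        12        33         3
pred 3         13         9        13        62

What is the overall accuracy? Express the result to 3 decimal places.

0.639

Accuracy = trace / total = (59+85+33+62=239) / 374 = 239/374 = 0.639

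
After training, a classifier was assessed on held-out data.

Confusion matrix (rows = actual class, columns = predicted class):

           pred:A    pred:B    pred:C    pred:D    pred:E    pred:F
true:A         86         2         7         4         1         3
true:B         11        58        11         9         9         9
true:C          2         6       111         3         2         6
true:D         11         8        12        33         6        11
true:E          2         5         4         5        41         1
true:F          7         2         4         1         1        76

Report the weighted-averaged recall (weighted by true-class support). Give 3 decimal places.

0.711

Per-class recall (TP/(TP+FN)):
  A: TP=86, FN=2+7+4+1+3=17 → 86/103 = 0.8350
  B: TP=58, FN=11+11+9+9+9=49 → 58/107 = 0.5421
  C: TP=111, FN=2+6+3+2+6=19 → 111/130 = 0.8538
  D: TP=33, FN=11+8+12+6+11=48 → 33/81 = 0.4074
  E: TP=41, FN=2+5+4+5+1=17 → 41/58 = 0.7069
  F: TP=76, FN=7+2+4+1+1=15 → 76/91 = 0.8352
Weighted-recall = Σ (supportᵢ/N)·recallᵢ with N=570: (103/570)·0.8350 + (107/570)·0.5421 + (130/570)·0.8538 + (81/570)·0.4074 + (58/570)·0.7069 + (91/570)·0.8352 = 0.711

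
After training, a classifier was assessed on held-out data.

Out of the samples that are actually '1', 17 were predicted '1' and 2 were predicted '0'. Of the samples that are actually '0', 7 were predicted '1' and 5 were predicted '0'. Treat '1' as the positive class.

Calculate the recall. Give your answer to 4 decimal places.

0.8947

Recall = TP/(TP+FN) = 17/(17+2) = 17/19 = 0.8947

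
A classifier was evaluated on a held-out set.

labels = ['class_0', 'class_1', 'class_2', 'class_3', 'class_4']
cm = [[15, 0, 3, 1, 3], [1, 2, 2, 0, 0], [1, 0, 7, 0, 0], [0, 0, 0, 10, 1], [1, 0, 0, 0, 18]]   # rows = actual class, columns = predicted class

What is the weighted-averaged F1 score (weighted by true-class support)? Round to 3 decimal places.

Per-class F1 score (2·TP/(2·TP+FP+FN)):
  class_0: TP=15, FP=1+1+0+1=3, FN=0+3+1+3=7 → 30/40 = 0.7500
  class_1: TP=2, FP=0+0+0+0=0, FN=1+2+0+0=3 → 4/7 = 0.5714
  class_2: TP=7, FP=3+2+0+0=5, FN=1+0+0+0=1 → 14/20 = 0.7000
  class_3: TP=10, FP=1+0+0+0=1, FN=0+0+0+1=1 → 20/22 = 0.9091
  class_4: TP=18, FP=3+0+0+1=4, FN=1+0+0+0=1 → 36/41 = 0.8780
Weighted-F1 score = Σ (supportᵢ/N)·F1 scoreᵢ with N=65: (22/65)·0.7500 + (5/65)·0.5714 + (8/65)·0.7000 + (11/65)·0.9091 + (19/65)·0.8780 = 0.794

0.794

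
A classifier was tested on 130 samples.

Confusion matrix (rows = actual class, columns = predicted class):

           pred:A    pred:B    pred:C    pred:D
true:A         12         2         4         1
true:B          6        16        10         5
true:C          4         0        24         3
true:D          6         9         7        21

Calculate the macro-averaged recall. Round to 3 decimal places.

0.582

Per-class recall (TP/(TP+FN)):
  A: TP=12, FN=2+4+1=7 → 12/19 = 0.6316
  B: TP=16, FN=6+10+5=21 → 16/37 = 0.4324
  C: TP=24, FN=4+0+3=7 → 24/31 = 0.7742
  D: TP=21, FN=6+9+7=22 → 21/43 = 0.4884
Macro-recall = mean = (0.6316 + 0.4324 + 0.7742 + 0.4884) / 4 = 0.582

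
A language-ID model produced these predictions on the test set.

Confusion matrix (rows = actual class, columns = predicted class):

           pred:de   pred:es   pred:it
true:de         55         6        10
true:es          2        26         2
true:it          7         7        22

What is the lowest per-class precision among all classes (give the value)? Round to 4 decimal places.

0.6471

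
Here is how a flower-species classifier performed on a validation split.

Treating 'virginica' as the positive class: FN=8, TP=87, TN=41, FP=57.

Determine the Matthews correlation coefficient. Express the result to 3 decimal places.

MCC = (TP·TN − FP·FN) / √((TP+FP)(TP+FN)(TN+FP)(TN+FN))
Numerator = 87·41 − 57·8 = 3111
Denominator = √(144·95·98·49) = √65691360 = 8105.0207
MCC = 3111 / 8105.0207 = 0.384

0.384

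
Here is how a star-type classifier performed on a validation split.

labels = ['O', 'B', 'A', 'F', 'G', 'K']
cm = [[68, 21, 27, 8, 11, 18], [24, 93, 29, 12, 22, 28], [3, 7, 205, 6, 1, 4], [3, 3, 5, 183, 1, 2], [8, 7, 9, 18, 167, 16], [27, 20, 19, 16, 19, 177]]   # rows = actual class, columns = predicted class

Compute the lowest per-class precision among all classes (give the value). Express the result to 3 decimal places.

0.511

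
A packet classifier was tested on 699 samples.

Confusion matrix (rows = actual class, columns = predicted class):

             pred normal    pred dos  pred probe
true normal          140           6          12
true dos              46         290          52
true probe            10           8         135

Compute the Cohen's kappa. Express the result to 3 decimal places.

0.697

Observed agreement pₒ = trace/N = 565/699 = 0.8083
Expected agreement pₑ = Σ (rowᵢ·colᵢ)/N² = (158·196 + 388·304 + 153·199)/699² = 0.3671
κ = (pₒ − pₑ)/(1 − pₑ) = (0.8083 − 0.3671)/(1 − 0.3671) = 0.697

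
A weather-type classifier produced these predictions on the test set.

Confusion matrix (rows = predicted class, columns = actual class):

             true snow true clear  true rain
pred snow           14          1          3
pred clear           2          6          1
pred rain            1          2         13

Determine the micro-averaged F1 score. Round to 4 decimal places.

Micro-averaging pools counts across classes: ΣTP=33, ΣFP=10, ΣFN=10.
Micro-F1 score = 2·TP/(2·TP+FP+FN) on pooled counts = 0.7674 (equals overall accuracy in single-label multiclass).

0.7674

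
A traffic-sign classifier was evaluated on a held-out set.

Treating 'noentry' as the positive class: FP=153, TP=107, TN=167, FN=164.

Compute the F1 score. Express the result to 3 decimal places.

Precision = TP/(TP+FP) = 107/260 = 0.4115
Recall = TP/(TP+FN) = 107/271 = 0.3948
F1 = 2·TP/(2·TP+FP+FN) = 214/531 = 0.403

0.403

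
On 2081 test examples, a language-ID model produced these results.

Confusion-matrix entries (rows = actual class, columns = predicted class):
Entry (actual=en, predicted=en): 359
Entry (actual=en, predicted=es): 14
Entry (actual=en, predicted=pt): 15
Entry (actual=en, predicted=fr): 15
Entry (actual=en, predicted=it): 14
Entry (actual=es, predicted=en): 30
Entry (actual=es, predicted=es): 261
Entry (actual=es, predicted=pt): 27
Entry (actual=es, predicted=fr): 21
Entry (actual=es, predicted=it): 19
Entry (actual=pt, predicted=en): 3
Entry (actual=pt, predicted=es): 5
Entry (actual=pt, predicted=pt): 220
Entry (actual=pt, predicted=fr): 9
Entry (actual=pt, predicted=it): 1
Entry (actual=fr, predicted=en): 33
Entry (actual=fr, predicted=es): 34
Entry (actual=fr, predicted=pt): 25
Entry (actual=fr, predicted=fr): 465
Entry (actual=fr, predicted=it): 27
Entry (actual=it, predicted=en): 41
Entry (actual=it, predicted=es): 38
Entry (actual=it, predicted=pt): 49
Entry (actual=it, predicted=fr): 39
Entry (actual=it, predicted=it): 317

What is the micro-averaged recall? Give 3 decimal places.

Micro-averaging pools counts across classes: ΣTP=1622, ΣFP=459, ΣFN=459.
Micro-recall = TP/(TP+FN) on pooled counts = 0.779 (equals overall accuracy in single-label multiclass).

0.779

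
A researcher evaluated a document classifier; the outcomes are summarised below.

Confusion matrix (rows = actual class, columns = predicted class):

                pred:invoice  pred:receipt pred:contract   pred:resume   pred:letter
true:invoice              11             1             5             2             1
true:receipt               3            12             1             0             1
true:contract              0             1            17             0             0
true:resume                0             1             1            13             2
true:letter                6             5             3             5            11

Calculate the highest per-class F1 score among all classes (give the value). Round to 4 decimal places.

0.7556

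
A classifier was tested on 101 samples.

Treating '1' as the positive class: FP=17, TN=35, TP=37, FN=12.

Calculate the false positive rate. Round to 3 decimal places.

FPR = FP/(FP+TN) = 17/(17+35) = 0.327

0.327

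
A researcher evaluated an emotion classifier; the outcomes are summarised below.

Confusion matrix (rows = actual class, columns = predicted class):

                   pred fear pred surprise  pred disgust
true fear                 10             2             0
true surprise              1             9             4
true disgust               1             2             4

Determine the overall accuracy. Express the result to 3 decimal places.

Accuracy = trace / total = (10+9+4=23) / 33 = 23/33 = 0.697

0.697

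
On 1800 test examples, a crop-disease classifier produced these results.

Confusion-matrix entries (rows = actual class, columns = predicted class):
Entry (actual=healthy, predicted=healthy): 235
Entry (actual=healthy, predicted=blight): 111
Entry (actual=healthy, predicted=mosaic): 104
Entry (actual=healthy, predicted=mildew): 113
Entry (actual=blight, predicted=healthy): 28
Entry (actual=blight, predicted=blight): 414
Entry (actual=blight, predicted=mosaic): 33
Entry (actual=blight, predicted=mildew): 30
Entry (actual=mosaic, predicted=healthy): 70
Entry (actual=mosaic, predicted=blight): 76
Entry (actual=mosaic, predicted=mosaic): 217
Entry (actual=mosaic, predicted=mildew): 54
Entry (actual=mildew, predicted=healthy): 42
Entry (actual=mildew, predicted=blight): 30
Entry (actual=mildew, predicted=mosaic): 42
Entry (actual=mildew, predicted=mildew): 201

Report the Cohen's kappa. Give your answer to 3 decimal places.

Observed agreement pₒ = trace/N = 1067/1800 = 0.5928
Expected agreement pₑ = Σ (rowᵢ·colᵢ)/N² = (563·375 + 505·631 + 417·396 + 315·398)/1800² = 0.2532
κ = (pₒ − pₑ)/(1 − pₑ) = (0.5928 − 0.2532)/(1 − 0.2532) = 0.455

0.455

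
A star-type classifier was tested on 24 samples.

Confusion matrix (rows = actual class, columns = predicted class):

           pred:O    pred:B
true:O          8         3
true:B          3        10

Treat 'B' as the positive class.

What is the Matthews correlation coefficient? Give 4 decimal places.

MCC = (TP·TN − FP·FN) / √((TP+FP)(TP+FN)(TN+FP)(TN+FN))
Numerator = 10·8 − 3·3 = 71
Denominator = √(13·13·11·11) = √20449 = 143.0000
MCC = 71 / 143.0000 = 0.4965

0.4965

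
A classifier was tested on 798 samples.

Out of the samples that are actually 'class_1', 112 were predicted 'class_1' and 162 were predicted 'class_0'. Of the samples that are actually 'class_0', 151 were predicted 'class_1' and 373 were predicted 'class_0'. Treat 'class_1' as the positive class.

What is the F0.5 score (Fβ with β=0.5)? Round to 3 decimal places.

0.422

Fβ = (1+β²)·TP / ((1+β²)·TP + β²·FN + FP), with β²=1/4
= 1.25·112 / (1.25·112 + 0.25·162 + 151) = 0.422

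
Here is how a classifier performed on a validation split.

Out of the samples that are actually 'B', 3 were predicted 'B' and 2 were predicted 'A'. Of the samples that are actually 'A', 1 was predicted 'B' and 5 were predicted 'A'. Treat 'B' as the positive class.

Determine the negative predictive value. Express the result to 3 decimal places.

NPV = TN/(TN+FN) = 5/(5+2) = 0.714

0.714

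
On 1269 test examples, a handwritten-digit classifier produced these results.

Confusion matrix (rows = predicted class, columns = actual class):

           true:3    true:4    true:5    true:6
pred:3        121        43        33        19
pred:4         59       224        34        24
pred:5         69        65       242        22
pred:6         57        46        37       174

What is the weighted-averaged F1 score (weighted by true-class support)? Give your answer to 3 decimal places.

0.593

Per-class F1 score (2·TP/(2·TP+FP+FN)):
  3: TP=121, FP=43+33+19=95, FN=59+69+57=185 → 242/522 = 0.4636
  4: TP=224, FP=59+34+24=117, FN=43+65+46=154 → 448/719 = 0.6231
  5: TP=242, FP=69+65+22=156, FN=33+34+37=104 → 484/744 = 0.6505
  6: TP=174, FP=57+46+37=140, FN=19+24+22=65 → 348/553 = 0.6293
Weighted-F1 score = Σ (supportᵢ/N)·F1 scoreᵢ with N=1269: (306/1269)·0.4636 + (378/1269)·0.6231 + (346/1269)·0.6505 + (239/1269)·0.6293 = 0.593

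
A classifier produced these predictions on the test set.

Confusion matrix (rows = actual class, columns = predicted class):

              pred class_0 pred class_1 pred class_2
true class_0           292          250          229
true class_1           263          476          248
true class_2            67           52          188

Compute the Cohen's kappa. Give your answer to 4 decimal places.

Observed agreement pₒ = trace/N = 956/2065 = 0.46295
Expected agreement pₑ = Σ (rowᵢ·colᵢ)/N² = (771·622 + 987·778 + 307·665)/2065² = 0.34041
κ = (pₒ − pₑ)/(1 − pₑ) = (0.46295 − 0.34041)/(1 − 0.34041) = 0.1858

0.1858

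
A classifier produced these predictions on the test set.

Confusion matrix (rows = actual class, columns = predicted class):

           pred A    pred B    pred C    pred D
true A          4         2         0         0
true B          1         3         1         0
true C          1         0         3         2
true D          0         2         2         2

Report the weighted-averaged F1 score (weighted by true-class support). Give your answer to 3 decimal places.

Per-class F1 score (2·TP/(2·TP+FP+FN)):
  A: TP=4, FP=1+1+0=2, FN=2+0+0=2 → 8/12 = 0.6667
  B: TP=3, FP=2+0+2=4, FN=1+1+0=2 → 6/12 = 0.5000
  C: TP=3, FP=0+1+2=3, FN=1+0+2=3 → 6/12 = 0.5000
  D: TP=2, FP=0+0+2=2, FN=0+2+2=4 → 4/10 = 0.4000
Weighted-F1 score = Σ (supportᵢ/N)·F1 scoreᵢ with N=23: (6/23)·0.6667 + (5/23)·0.5000 + (6/23)·0.5000 + (6/23)·0.4000 = 0.517

0.517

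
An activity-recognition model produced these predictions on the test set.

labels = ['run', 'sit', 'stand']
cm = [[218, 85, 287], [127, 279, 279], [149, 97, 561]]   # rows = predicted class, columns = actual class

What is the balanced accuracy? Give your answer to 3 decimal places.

0.515

Balanced accuracy = mean of per-class recall.
  run: recall = 218/494 = 0.4413
  sit: recall = 279/461 = 0.6052
  stand: recall = 561/1127 = 0.4978
Mean = (0.4413 + 0.6052 + 0.4978) / 3 = 0.515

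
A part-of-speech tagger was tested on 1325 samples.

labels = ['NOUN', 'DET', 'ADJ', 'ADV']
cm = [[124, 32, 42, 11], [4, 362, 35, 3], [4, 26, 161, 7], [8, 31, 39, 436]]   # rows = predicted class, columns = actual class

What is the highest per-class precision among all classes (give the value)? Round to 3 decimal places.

Per-class precision (TP/(TP+FP)):
  NOUN: TP=124, FP=32+42+11=85 → 124/209 = 0.5933
  DET: TP=362, FP=4+35+3=42 → 362/404 = 0.8960
  ADJ: TP=161, FP=4+26+7=37 → 161/198 = 0.8131
  ADV: TP=436, FP=8+31+39=78 → 436/514 = 0.8482
Highest is class 'DET' with precision = 0.896.

0.896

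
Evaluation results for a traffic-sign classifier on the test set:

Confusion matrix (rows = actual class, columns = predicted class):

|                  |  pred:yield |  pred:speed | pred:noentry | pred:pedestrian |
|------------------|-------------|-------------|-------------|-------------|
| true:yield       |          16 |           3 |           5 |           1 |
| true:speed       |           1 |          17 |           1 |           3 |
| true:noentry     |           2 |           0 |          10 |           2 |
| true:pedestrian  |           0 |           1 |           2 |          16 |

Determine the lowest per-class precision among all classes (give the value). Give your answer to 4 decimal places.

Per-class precision (TP/(TP+FP)):
  yield: TP=16, FP=1+2+0=3 → 16/19 = 0.84211
  speed: TP=17, FP=3+0+1=4 → 17/21 = 0.80952
  noentry: TP=10, FP=5+1+2=8 → 10/18 = 0.55556
  pedestrian: TP=16, FP=1+3+2=6 → 16/22 = 0.72727
Lowest is class 'noentry' with precision = 0.5556.

0.5556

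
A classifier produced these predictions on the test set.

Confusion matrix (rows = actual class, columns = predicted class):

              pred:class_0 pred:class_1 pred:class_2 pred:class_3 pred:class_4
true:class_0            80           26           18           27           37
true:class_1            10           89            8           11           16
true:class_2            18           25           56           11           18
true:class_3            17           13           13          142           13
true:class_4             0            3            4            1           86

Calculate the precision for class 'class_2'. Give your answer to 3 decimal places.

0.566

Take TP from the diagonal, FP from the rest of the 'class_2' prediction marginal, FN from the rest of the 'class_2' actual marginal.
precision = TP/(TP+FP).
class_2: TP=56, FP=18+8+13+4=43 → 56/99 = 0.5657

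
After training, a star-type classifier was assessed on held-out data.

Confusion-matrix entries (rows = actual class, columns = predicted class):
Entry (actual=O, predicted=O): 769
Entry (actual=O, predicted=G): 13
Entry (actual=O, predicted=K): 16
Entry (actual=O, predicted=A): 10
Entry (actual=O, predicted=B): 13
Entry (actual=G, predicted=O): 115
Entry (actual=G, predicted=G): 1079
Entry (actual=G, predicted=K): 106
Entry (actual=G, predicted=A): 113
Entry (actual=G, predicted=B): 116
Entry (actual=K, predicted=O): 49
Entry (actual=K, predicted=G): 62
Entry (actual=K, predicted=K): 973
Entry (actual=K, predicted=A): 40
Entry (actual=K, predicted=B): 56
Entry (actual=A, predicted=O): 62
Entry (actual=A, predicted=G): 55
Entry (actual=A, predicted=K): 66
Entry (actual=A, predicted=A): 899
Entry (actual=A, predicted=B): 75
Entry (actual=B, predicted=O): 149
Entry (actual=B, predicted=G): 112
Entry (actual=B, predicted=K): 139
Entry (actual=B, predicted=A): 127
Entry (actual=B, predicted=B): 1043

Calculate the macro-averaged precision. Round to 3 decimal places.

0.759

Per-class precision (TP/(TP+FP)):
  O: TP=769, FP=115+49+62+149=375 → 769/1144 = 0.6722
  G: TP=1079, FP=13+62+55+112=242 → 1079/1321 = 0.8168
  K: TP=973, FP=16+106+66+139=327 → 973/1300 = 0.7485
  A: TP=899, FP=10+113+40+127=290 → 899/1189 = 0.7561
  B: TP=1043, FP=13+116+56+75=260 → 1043/1303 = 0.8005
Macro-precision = mean = (0.6722 + 0.8168 + 0.7485 + 0.7561 + 0.8005) / 5 = 0.759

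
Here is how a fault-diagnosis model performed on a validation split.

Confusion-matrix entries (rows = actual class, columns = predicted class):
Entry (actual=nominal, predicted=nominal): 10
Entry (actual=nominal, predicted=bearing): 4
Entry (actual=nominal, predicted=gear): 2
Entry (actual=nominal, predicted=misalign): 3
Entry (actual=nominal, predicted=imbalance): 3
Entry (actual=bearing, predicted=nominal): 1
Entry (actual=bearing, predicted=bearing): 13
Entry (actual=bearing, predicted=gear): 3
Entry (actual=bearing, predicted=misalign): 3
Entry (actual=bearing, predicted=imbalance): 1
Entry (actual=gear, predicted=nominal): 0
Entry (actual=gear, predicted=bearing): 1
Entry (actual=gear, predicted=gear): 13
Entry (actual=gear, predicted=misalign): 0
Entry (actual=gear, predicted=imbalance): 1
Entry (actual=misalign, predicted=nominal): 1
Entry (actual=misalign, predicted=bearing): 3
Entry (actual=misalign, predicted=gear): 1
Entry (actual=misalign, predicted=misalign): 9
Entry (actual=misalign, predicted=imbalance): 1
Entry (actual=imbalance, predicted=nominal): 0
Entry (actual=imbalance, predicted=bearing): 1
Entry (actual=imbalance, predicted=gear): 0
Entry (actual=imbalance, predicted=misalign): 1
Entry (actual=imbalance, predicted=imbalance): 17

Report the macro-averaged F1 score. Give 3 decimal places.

0.670

Per-class F1 score (2·TP/(2·TP+FP+FN)):
  nominal: TP=10, FP=1+0+1+0=2, FN=4+2+3+3=12 → 20/34 = 0.5882
  bearing: TP=13, FP=4+1+3+1=9, FN=1+3+3+1=8 → 26/43 = 0.6047
  gear: TP=13, FP=2+3+1+0=6, FN=0+1+0+1=2 → 26/34 = 0.7647
  misalign: TP=9, FP=3+3+0+1=7, FN=1+3+1+1=6 → 18/31 = 0.5806
  imbalance: TP=17, FP=3+1+1+1=6, FN=0+1+0+1=2 → 34/42 = 0.8095
Macro-F1 score = mean = (0.5882 + 0.6047 + 0.7647 + 0.5806 + 0.8095) / 5 = 0.670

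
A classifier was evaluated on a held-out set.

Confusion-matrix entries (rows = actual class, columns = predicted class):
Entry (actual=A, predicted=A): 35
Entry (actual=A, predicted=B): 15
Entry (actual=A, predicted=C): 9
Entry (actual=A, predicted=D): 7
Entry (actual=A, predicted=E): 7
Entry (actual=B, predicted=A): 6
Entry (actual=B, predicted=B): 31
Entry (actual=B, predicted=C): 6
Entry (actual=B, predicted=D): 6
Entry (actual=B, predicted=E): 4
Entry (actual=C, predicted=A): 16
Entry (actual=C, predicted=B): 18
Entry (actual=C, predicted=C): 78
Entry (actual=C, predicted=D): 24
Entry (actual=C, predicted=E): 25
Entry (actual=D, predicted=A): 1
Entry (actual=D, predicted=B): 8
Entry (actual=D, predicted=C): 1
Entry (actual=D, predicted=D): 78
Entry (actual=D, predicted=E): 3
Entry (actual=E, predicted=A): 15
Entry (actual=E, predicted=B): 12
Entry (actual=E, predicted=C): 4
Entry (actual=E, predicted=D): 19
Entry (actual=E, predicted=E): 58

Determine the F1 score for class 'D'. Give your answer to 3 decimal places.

Treat 'D' as positive and all other classes as negative.
F1 score = 2·TP/(2·TP+FP+FN).
D: TP=78, FP=7+6+24+19=56, FN=1+8+1+3=13 → 156/225 = 0.6933

0.693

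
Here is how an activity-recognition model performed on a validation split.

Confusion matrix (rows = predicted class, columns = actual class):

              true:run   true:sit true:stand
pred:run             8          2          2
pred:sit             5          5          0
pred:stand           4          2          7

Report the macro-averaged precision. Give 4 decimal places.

Per-class precision (TP/(TP+FP)):
  run: TP=8, FP=2+2=4 → 8/12 = 0.66667
  sit: TP=5, FP=5+0=5 → 5/10 = 0.50000
  stand: TP=7, FP=4+2=6 → 7/13 = 0.53846
Macro-precision = mean = (0.66667 + 0.50000 + 0.53846) / 3 = 0.5684

0.5684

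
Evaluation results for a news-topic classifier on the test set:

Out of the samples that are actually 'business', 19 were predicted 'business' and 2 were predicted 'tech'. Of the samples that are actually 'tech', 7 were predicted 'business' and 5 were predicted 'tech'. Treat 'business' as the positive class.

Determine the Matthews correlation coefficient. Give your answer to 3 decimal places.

0.378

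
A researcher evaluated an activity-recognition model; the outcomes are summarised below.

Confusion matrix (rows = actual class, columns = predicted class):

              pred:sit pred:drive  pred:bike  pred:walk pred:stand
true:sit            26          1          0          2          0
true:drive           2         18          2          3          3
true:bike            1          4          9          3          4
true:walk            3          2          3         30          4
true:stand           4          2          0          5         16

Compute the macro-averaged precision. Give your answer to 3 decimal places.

0.664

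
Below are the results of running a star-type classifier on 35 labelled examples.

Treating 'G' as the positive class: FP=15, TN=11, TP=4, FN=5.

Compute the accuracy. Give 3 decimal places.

0.429

Accuracy = (TP+TN)/N = (4+11)/35 = 0.429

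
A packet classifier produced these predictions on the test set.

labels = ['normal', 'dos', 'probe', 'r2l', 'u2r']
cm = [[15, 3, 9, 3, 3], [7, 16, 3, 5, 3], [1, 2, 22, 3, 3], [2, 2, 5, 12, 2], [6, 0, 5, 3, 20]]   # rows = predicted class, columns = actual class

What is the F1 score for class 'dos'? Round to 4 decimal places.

One-vs-rest for 'dos': TP = diagonal; FP = other classes predicted 'dos'; FN = 'dos' predicted as other.
F1 score = 2·TP/(2·TP+FP+FN).
dos: TP=16, FP=7+3+5+3=18, FN=3+2+2+0=7 → 32/57 = 0.56140

0.5614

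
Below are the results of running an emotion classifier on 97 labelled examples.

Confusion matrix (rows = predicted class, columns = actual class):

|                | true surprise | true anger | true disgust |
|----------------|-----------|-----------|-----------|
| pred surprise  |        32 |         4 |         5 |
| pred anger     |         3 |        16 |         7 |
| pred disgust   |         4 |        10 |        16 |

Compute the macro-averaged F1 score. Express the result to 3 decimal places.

0.641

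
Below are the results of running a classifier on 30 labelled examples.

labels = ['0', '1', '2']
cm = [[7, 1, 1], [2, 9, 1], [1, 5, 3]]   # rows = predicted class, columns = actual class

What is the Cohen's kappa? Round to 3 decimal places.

Observed agreement pₒ = trace/N = 19/30 = 0.6333
Expected agreement pₑ = Σ (rowᵢ·colᵢ)/N² = (10·9 + 15·12 + 5·9)/30² = 0.3500
κ = (pₒ − pₑ)/(1 − pₑ) = (0.6333 − 0.3500)/(1 − 0.3500) = 0.436

0.436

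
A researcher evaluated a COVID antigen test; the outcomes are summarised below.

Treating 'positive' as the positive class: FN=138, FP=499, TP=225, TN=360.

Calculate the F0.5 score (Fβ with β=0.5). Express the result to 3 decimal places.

Fβ = (1+β²)·TP / ((1+β²)·TP + β²·FN + FP), with β²=1/4
= 1.25·225 / (1.25·225 + 0.25·138 + 499) = 0.345

0.345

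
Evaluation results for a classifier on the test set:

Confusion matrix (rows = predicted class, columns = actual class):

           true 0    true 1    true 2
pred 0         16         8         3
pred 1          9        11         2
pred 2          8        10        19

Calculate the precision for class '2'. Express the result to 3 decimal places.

One-vs-rest for '2': TP = diagonal; FP = other classes predicted '2'; FN = '2' predicted as other.
precision = TP/(TP+FP).
2: TP=19, FP=8+10=18 → 19/37 = 0.5135

0.514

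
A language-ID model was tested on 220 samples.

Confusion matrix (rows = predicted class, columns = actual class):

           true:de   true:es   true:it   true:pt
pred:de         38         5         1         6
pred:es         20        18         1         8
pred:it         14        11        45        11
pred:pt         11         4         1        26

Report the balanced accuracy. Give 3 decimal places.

0.595

Balanced accuracy = mean of per-class recall.
  de: recall = 38/83 = 0.4578
  es: recall = 18/38 = 0.4737
  it: recall = 45/48 = 0.9375
  pt: recall = 26/51 = 0.5098
Mean = (0.4578 + 0.4737 + 0.9375 + 0.5098) / 4 = 0.595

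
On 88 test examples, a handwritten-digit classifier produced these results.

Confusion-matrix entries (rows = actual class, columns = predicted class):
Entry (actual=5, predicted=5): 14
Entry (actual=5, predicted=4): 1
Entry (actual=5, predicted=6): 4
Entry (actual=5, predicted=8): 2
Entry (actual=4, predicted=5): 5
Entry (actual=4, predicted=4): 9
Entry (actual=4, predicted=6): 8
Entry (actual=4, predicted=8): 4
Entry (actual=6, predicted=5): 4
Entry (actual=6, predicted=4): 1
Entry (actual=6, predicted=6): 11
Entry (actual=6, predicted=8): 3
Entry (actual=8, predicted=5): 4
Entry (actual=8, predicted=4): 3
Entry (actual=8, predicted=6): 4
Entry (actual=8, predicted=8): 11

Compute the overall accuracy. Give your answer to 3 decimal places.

Accuracy = trace / total = (14+9+11+11=45) / 88 = 45/88 = 0.511

0.511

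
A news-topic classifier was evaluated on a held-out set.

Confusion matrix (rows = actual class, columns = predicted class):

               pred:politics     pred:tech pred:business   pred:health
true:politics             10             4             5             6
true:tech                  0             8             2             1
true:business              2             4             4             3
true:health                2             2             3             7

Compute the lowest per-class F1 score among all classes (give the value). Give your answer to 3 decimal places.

0.296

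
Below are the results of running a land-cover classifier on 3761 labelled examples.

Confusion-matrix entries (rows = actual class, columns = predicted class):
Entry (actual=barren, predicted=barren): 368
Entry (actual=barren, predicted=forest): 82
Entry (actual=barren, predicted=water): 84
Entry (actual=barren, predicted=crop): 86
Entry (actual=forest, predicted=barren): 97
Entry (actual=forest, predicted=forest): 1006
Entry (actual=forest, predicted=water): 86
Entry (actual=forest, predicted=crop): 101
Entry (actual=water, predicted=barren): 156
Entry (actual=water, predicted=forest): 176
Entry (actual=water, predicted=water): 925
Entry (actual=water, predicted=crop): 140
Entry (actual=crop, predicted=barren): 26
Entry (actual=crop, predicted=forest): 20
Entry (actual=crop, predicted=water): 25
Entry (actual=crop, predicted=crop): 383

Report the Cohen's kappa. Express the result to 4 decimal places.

0.6022

Observed agreement pₒ = trace/N = 2682/3761 = 0.71311
Expected agreement pₑ = Σ (rowᵢ·colᵢ)/N² = (620·647 + 1290·1284 + 1397·1120 + 454·710)/3761² = 0.27886
κ = (pₒ − pₑ)/(1 − pₑ) = (0.71311 − 0.27886)/(1 − 0.27886) = 0.6022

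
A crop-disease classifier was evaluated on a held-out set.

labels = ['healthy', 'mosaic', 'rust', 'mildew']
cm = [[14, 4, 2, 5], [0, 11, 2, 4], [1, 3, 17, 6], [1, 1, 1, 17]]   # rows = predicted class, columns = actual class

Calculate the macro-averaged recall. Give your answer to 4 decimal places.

Per-class recall (TP/(TP+FN)):
  healthy: TP=14, FN=0+1+1=2 → 14/16 = 0.87500
  mosaic: TP=11, FN=4+3+1=8 → 11/19 = 0.57895
  rust: TP=17, FN=2+2+1=5 → 17/22 = 0.77273
  mildew: TP=17, FN=5+4+6=15 → 17/32 = 0.53125
Macro-recall = mean = (0.87500 + 0.57895 + 0.77273 + 0.53125) / 4 = 0.6895

0.6895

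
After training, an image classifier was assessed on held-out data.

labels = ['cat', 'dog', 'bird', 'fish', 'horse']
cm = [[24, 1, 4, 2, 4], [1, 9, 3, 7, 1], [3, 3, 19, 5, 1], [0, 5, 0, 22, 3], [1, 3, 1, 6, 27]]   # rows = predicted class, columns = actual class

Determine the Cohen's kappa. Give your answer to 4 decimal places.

Observed agreement pₒ = trace/N = 101/155 = 0.65161
Expected agreement pₑ = Σ (rowᵢ·colᵢ)/N² = (29·35 + 21·21 + 27·31 + 42·30 + 36·38)/155² = 0.20483
κ = (pₒ − pₑ)/(1 − pₑ) = (0.65161 − 0.20483)/(1 − 0.20483) = 0.5619

0.5619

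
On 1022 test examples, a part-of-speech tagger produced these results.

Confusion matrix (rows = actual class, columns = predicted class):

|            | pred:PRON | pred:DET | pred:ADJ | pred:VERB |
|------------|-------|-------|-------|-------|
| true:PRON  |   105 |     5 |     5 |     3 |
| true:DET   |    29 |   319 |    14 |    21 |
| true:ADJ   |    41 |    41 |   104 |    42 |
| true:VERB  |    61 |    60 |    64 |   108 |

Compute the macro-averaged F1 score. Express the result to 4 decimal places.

0.5866

Per-class F1 score (2·TP/(2·TP+FP+FN)):
  PRON: TP=105, FP=29+41+61=131, FN=5+5+3=13 → 210/354 = 0.59322
  DET: TP=319, FP=5+41+60=106, FN=29+14+21=64 → 638/808 = 0.78960
  ADJ: TP=104, FP=5+14+64=83, FN=41+41+42=124 → 208/415 = 0.50120
  VERB: TP=108, FP=3+21+42=66, FN=61+60+64=185 → 216/467 = 0.46253
Macro-F1 score = mean = (0.59322 + 0.78960 + 0.50120 + 0.46253) / 4 = 0.5866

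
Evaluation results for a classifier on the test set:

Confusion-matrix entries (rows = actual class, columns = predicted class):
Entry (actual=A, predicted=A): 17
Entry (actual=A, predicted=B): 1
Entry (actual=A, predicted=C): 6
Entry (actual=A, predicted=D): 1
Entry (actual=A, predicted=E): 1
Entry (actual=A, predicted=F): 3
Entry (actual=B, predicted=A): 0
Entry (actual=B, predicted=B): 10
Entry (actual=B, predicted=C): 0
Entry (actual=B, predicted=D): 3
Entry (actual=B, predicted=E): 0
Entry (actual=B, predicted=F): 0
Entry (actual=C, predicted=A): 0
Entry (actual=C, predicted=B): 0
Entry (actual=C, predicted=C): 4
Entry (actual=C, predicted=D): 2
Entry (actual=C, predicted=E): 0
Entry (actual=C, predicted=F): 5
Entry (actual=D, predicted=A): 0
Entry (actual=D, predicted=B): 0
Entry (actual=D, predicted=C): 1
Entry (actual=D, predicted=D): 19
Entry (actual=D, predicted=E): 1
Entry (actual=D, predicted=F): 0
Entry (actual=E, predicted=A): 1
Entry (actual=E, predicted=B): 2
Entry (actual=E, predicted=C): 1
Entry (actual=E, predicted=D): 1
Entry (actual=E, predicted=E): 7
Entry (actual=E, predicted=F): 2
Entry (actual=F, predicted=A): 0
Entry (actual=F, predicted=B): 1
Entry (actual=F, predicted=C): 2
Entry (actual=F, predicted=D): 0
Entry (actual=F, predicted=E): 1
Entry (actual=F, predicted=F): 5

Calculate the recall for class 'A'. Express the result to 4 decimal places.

0.5862

Take TP from the diagonal, FP from the rest of the 'A' prediction marginal, FN from the rest of the 'A' actual marginal.
recall = TP/(TP+FN).
A: TP=17, FN=1+6+1+1+3=12 → 17/29 = 0.58621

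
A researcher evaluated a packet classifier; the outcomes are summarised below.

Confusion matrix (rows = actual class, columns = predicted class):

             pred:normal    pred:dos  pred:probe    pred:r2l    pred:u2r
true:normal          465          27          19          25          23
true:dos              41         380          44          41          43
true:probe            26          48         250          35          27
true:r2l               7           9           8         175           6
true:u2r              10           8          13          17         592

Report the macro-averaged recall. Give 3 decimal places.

Per-class recall (TP/(TP+FN)):
  normal: TP=465, FN=27+19+25+23=94 → 465/559 = 0.8318
  dos: TP=380, FN=41+44+41+43=169 → 380/549 = 0.6922
  probe: TP=250, FN=26+48+35+27=136 → 250/386 = 0.6477
  r2l: TP=175, FN=7+9+8+6=30 → 175/205 = 0.8537
  u2r: TP=592, FN=10+8+13+17=48 → 592/640 = 0.9250
Macro-recall = mean = (0.8318 + 0.6922 + 0.6477 + 0.8537 + 0.9250) / 5 = 0.790

0.790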